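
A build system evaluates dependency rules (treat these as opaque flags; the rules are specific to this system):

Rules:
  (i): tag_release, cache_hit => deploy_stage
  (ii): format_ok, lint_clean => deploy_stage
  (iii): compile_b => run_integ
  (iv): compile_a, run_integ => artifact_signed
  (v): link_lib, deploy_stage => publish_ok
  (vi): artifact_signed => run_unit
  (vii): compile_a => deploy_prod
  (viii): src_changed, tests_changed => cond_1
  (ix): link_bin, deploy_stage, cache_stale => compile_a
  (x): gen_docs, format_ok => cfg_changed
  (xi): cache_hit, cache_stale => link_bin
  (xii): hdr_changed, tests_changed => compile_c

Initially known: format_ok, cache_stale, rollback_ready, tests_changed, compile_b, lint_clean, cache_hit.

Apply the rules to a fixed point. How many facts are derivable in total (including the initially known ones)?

14

Round 1: (ii) [format_ok, lint_clean => deploy_stage]; (iii) [compile_b => run_integ]; (xi) [cache_hit, cache_stale => link_bin]. Adds deploy_stage, run_integ, link_bin.
Round 2: (ix) [link_bin, deploy_stage, cache_stale => compile_a]. Adds compile_a.
Round 3: (iv) [compile_a, run_integ => artifact_signed]; (vii) [compile_a => deploy_prod]. Adds artifact_signed, deploy_prod.
Round 4: (vi) [artifact_signed => run_unit]. Adds run_unit.
Closure: {artifact_signed, cache_hit, cache_stale, compile_a, compile_b, deploy_prod, deploy_stage, format_ok, link_bin, lint_clean, rollback_ready, run_integ, run_unit, tests_changed} — 14 facts.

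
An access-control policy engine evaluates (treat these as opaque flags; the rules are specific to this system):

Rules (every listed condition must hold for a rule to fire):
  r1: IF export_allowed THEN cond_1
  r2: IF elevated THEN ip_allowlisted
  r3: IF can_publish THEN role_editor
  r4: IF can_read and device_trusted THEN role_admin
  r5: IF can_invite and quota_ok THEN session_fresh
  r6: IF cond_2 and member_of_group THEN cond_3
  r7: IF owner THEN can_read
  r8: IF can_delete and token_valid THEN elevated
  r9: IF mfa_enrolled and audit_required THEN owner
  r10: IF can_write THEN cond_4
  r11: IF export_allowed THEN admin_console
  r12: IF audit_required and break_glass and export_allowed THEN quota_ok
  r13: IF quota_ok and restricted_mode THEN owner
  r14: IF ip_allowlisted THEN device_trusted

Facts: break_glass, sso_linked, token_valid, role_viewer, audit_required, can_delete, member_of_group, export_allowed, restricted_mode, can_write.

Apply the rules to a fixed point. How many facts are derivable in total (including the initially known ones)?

Round 1 — r1, r8, r10, r11, r12, derive cond_1, elevated, cond_4, admin_console, quota_ok.
Round 2 — r2, r13, derive ip_allowlisted, owner.
Round 3 — r7, r14, derive can_read, device_trusted.
Round 4 — r4, derive role_admin.
Closure: {admin_console, audit_required, break_glass, can_delete, can_read, can_write, cond_1, cond_4, device_trusted, elevated, export_allowed, ip_allowlisted, member_of_group, owner, quota_ok, restricted_mode, role_admin, role_viewer, sso_linked, token_valid} — 20 facts.

20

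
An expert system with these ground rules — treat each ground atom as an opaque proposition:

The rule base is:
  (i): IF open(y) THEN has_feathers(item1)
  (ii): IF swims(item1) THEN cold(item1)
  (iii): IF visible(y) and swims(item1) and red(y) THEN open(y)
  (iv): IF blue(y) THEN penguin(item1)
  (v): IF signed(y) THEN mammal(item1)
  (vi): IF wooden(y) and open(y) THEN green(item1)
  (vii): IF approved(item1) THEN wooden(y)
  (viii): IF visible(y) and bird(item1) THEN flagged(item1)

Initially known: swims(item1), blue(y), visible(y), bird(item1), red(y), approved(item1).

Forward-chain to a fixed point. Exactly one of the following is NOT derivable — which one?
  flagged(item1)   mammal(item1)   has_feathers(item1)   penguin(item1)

mammal(item1)

Round 1 fires (ii), (iii), (iv), (vii), (viii), giving cold(item1), open(y), penguin(item1), wooden(y), flagged(item1).
Round 2 fires (i), (vi), giving has_feathers(item1), green(item1).
Derived: penguin(item1) (round 1), has_feathers(item1) (round 2), flagged(item1) (round 1). mammal(item1) never appears in any round.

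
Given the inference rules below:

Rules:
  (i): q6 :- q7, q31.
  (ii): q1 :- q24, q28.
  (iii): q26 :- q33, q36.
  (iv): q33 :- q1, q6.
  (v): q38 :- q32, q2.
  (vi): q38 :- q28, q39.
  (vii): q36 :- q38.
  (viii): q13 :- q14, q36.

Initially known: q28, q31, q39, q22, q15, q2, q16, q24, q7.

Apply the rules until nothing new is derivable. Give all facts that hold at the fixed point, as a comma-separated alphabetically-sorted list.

Round 1 — (i), (ii), (vi), derive q6, q1, q38.
Round 2 — (iv), (vii), derive q33, q36.
Round 3 — (iii), derive q26.

q1, q15, q16, q2, q22, q24, q26, q28, q31, q33, q36, q38, q39, q6, q7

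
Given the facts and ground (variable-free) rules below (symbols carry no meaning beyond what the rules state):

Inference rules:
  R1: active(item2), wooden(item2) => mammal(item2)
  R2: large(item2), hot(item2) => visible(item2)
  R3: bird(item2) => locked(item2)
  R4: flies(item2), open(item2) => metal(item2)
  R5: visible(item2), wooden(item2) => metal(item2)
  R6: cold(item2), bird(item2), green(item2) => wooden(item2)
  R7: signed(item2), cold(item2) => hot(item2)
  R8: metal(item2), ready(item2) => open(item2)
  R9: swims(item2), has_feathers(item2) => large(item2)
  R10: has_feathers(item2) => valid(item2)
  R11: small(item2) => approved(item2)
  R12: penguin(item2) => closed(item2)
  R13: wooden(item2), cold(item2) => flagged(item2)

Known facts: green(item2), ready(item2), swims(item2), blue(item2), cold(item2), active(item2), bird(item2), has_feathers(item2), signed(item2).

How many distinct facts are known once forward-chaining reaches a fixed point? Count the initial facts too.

Round 1: R3 [bird(item2) => locked(item2)]; R6 [cold(item2), bird(item2), green(item2) => wooden(item2)]; R7 [signed(item2), cold(item2) => hot(item2)]; R9 [swims(item2), has_feathers(item2) => large(item2)]; R10 [has_feathers(item2) => valid(item2)]. New: locked(item2), wooden(item2), hot(item2), large(item2), valid(item2).
Round 2: R1 [active(item2), wooden(item2) => mammal(item2)]; R2 [large(item2), hot(item2) => visible(item2)]; R13 [wooden(item2), cold(item2) => flagged(item2)]. New: mammal(item2), visible(item2), flagged(item2).
Round 3: R5 [visible(item2), wooden(item2) => metal(item2)]. New: metal(item2).
Round 4: R8 [metal(item2), ready(item2) => open(item2)]. New: open(item2).
Closure: {active(item2), bird(item2), blue(item2), cold(item2), flagged(item2), green(item2), has_feathers(item2), hot(item2), large(item2), locked(item2), mammal(item2), metal(item2), open(item2), ready(item2), signed(item2), swims(item2), valid(item2), visible(item2), wooden(item2)} — 19 facts.

19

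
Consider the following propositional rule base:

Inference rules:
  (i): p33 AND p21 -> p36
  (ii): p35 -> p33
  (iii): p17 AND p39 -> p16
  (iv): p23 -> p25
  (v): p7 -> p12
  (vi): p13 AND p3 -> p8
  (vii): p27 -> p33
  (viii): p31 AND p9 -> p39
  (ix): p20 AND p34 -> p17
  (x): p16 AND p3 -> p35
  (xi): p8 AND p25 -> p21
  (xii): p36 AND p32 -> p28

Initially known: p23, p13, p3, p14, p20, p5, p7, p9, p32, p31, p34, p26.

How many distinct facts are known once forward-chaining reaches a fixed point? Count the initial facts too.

23

Round 1: (iv) [p23 -> p25]; (v) [p7 -> p12]; (vi) [p13 AND p3 -> p8]; (viii) [p31 AND p9 -> p39]; (ix) [p20 AND p34 -> p17]. New: p25, p12, p8, p39, p17.
Round 2: (iii) [p17 AND p39 -> p16]; (xi) [p8 AND p25 -> p21]. New: p16, p21.
Round 3: (x) [p16 AND p3 -> p35]. New: p35.
Round 4: (ii) [p35 -> p33]. New: p33.
Round 5: (i) [p33 AND p21 -> p36]. New: p36.
Round 6: (xii) [p36 AND p32 -> p28]. New: p28.
Closure: {p12, p13, p14, p16, p17, p20, p21, p23, p25, p26, p28, p3, p31, p32, p33, p34, p35, p36, p39, p5, p7, p8, p9} — 23 facts.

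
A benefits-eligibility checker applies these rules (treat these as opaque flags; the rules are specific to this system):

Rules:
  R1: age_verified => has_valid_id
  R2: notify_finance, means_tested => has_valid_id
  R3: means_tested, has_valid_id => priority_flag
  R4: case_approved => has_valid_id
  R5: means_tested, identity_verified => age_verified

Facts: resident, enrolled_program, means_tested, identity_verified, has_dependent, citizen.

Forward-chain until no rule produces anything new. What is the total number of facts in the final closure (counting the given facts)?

9

Round 1: R5 [means_tested, identity_verified => age_verified]. Adds age_verified.
Round 2: R1 [age_verified => has_valid_id]. Adds has_valid_id.
Round 3: R3 [means_tested, has_valid_id => priority_flag]. Adds priority_flag.
Closure: {age_verified, citizen, enrolled_program, has_dependent, has_valid_id, identity_verified, means_tested, priority_flag, resident} — 9 facts.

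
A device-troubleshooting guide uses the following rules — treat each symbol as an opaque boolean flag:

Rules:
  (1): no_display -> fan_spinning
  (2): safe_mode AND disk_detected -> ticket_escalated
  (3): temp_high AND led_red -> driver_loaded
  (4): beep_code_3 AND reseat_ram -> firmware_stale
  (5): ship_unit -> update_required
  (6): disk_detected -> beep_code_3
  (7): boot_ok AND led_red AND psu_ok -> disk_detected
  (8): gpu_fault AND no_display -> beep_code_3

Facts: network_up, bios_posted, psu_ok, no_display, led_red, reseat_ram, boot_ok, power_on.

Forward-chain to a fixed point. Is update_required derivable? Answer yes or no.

Round 1 — (1), (7), derive fan_spinning, disk_detected.
Round 2 — (6), derive beep_code_3.
Round 3 — (4), derive firmware_stale.
Fixed point reached. update_required is concluded only by (5); (5) needs ship_unit (never derived).

no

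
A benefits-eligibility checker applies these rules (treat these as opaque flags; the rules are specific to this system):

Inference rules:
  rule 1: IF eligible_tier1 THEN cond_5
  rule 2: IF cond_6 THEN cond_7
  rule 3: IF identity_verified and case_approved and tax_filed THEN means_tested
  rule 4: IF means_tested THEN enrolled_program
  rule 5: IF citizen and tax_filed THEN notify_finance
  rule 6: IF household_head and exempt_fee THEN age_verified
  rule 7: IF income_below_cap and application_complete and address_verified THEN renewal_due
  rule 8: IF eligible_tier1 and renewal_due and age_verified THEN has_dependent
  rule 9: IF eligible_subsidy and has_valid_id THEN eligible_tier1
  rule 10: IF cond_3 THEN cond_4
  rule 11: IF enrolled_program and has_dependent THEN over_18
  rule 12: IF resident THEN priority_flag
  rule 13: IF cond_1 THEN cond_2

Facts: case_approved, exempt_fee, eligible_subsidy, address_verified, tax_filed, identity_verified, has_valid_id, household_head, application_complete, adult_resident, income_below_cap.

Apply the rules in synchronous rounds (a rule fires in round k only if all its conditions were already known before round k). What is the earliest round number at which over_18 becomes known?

3

Round 1 fires rule 3, rule 6, rule 7, rule 9, giving means_tested, age_verified, renewal_due, eligible_tier1.
Round 2 fires rule 1, rule 4, rule 8, giving cond_5, enrolled_program, has_dependent.
Round 3 fires rule 11, giving over_18.
over_18 first appears in round 3.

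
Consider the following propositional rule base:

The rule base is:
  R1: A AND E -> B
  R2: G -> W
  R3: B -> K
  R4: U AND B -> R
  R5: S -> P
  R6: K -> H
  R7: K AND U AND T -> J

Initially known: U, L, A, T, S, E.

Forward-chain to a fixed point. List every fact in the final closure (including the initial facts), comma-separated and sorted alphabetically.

Round 1: R1 [A AND E -> B]; R5 [S -> P]. Adds B, P.
Round 2: R3 [B -> K]; R4 [U AND B -> R]. Adds K, R.
Round 3: R6 [K -> H]; R7 [K AND U AND T -> J]. Adds H, J.

A, B, E, H, J, K, L, P, R, S, T, U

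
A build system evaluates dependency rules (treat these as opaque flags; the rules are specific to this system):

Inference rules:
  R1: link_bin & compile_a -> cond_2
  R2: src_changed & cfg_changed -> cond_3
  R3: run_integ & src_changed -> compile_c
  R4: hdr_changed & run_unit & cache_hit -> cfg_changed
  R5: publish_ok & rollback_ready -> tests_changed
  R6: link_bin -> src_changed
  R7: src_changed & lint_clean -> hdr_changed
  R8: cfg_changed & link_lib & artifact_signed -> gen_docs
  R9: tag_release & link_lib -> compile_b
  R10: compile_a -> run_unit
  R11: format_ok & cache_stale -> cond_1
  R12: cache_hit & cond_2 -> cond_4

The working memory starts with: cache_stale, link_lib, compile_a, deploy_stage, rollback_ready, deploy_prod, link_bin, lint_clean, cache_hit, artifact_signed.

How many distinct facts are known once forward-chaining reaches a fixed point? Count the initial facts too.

Round 1: R1 [link_bin & compile_a -> cond_2]; R6 [link_bin -> src_changed]; R10 [compile_a -> run_unit]. Adds cond_2, src_changed, run_unit.
Round 2: R7 [src_changed & lint_clean -> hdr_changed]; R12 [cache_hit & cond_2 -> cond_4]. Adds hdr_changed, cond_4.
Round 3: R4 [hdr_changed & run_unit & cache_hit -> cfg_changed]. Adds cfg_changed.
Round 4: R2 [src_changed & cfg_changed -> cond_3]; R8 [cfg_changed & link_lib & artifact_signed -> gen_docs]. Adds cond_3, gen_docs.
Closure: {artifact_signed, cache_hit, cache_stale, cfg_changed, compile_a, cond_2, cond_3, cond_4, deploy_prod, deploy_stage, gen_docs, hdr_changed, link_bin, link_lib, lint_clean, rollback_ready, run_unit, src_changed} — 18 facts.

18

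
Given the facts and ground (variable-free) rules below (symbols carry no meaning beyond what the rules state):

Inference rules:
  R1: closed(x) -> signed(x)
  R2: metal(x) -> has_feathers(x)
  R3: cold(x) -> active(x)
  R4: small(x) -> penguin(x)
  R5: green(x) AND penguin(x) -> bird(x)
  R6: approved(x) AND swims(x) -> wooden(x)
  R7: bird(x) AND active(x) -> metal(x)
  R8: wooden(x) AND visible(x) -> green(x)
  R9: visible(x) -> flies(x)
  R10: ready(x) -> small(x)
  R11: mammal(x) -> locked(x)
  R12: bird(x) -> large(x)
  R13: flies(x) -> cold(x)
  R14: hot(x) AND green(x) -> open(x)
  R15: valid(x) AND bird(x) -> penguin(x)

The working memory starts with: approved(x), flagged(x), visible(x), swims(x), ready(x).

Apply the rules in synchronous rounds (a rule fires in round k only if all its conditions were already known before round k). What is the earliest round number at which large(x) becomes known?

4

Round 1: R6 [approved(x) AND swims(x) -> wooden(x)]; R9 [visible(x) -> flies(x)]; R10 [ready(x) -> small(x)]. New: wooden(x), flies(x), small(x).
Round 2: R4 [small(x) -> penguin(x)]; R8 [wooden(x) AND visible(x) -> green(x)]; R13 [flies(x) -> cold(x)]. New: penguin(x), green(x), cold(x).
Round 3: R3 [cold(x) -> active(x)]; R5 [green(x) AND penguin(x) -> bird(x)]. New: active(x), bird(x).
Round 4: R7 [bird(x) AND active(x) -> metal(x)]; R12 [bird(x) -> large(x)]. New: metal(x), large(x).
large(x) first appears in round 4.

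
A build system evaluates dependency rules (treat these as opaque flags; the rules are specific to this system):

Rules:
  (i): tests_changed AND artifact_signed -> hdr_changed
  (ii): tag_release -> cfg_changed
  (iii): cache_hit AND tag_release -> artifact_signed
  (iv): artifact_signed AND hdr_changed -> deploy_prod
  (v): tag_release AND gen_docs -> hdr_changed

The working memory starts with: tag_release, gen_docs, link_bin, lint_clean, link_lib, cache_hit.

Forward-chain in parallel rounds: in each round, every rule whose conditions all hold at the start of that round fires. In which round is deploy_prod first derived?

2

Round 1: (ii) [tag_release -> cfg_changed]; (iii) [cache_hit AND tag_release -> artifact_signed]; (v) [tag_release AND gen_docs -> hdr_changed]. Adds cfg_changed, artifact_signed, hdr_changed.
Round 2: (iv) [artifact_signed AND hdr_changed -> deploy_prod]. Adds deploy_prod.
deploy_prod first appears in round 2.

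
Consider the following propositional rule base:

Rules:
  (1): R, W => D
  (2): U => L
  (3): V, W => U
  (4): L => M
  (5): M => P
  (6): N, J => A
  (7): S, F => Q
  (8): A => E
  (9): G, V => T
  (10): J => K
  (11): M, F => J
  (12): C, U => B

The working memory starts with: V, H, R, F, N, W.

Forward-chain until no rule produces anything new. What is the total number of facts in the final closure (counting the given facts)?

Round 1 — (1), (3), derive D, U.
Round 2 — (2), derive L.
Round 3 — (4), derive M.
Round 4 — (5), (11), derive P, J.
Round 5 — (6), (10), derive A, K.
Round 6 — (8), derive E.
Closure: {A, D, E, F, H, J, K, L, M, N, P, R, U, V, W} — 15 facts.

15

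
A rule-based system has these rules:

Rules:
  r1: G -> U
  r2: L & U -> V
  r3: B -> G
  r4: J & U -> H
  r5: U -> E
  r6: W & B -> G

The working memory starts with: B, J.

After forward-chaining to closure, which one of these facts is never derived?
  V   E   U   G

V

Round 1 fires r3, giving G.
Round 2 fires r1, giving U.
Round 3 fires r4, r5, giving H, E.
Derived: U (round 2), E (round 3), G (round 1). V never appears in any round.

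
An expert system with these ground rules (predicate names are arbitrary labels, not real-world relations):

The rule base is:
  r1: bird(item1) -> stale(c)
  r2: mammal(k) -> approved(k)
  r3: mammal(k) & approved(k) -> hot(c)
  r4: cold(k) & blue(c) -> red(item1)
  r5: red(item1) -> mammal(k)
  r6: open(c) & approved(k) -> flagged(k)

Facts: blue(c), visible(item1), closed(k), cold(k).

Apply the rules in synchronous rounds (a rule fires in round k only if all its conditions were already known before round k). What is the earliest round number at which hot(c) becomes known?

4

Round 1: r4 [cold(k) & blue(c) -> red(item1)]. New: red(item1).
Round 2: r5 [red(item1) -> mammal(k)]. New: mammal(k).
Round 3: r2 [mammal(k) -> approved(k)]. New: approved(k).
Round 4: r3 [mammal(k) & approved(k) -> hot(c)]. New: hot(c).
hot(c) first appears in round 4.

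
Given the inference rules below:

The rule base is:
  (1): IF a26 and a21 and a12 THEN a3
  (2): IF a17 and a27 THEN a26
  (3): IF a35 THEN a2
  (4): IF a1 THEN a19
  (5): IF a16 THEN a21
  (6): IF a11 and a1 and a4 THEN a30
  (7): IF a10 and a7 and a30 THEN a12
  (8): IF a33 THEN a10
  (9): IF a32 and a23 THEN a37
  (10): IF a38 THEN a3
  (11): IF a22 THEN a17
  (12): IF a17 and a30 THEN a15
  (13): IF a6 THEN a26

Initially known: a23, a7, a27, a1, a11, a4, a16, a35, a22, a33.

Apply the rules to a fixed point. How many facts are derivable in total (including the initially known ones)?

Round 1: (3) [IF a35 THEN a2]; (4) [IF a1 THEN a19]; (5) [IF a16 THEN a21]; (6) [IF a11 and a1 and a4 THEN a30]; (8) [IF a33 THEN a10]; (11) [IF a22 THEN a17]. New: a2, a19, a21, a30, a10, a17.
Round 2: (2) [IF a17 and a27 THEN a26]; (7) [IF a10 and a7 and a30 THEN a12]; (12) [IF a17 and a30 THEN a15]. New: a26, a12, a15.
Round 3: (1) [IF a26 and a21 and a12 THEN a3]. New: a3.
Closure: {a1, a10, a11, a12, a15, a16, a17, a19, a2, a21, a22, a23, a26, a27, a3, a30, a33, a35, a4, a7} — 20 facts.

20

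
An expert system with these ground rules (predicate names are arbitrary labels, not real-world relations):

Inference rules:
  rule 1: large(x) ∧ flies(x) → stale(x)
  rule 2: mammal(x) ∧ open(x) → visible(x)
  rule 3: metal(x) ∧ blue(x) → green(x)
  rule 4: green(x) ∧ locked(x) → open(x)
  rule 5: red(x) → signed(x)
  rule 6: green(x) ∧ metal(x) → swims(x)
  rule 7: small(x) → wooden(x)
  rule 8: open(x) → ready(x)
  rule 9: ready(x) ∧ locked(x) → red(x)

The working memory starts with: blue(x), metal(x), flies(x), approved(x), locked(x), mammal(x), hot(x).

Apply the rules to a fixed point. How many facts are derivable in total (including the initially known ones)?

Round 1: rule 3 [metal(x) ∧ blue(x) → green(x)]. Adds green(x).
Round 2: rule 4 [green(x) ∧ locked(x) → open(x)]; rule 6 [green(x) ∧ metal(x) → swims(x)]. Adds open(x), swims(x).
Round 3: rule 2 [mammal(x) ∧ open(x) → visible(x)]; rule 8 [open(x) → ready(x)]. Adds visible(x), ready(x).
Round 4: rule 9 [ready(x) ∧ locked(x) → red(x)]. Adds red(x).
Round 5: rule 5 [red(x) → signed(x)]. Adds signed(x).
Closure: {approved(x), blue(x), flies(x), green(x), hot(x), locked(x), mammal(x), metal(x), open(x), ready(x), red(x), signed(x), swims(x), visible(x)} — 14 facts.

14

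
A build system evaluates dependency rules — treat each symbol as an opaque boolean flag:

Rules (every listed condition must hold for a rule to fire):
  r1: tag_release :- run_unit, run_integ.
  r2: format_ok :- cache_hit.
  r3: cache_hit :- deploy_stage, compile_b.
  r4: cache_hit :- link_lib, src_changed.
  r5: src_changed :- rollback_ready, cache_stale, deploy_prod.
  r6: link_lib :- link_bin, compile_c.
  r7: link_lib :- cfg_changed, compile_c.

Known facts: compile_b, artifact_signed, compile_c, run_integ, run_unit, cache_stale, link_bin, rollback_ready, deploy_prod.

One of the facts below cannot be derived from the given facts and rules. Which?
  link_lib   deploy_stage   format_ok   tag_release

Round 1 fires r1, r5, r6, giving tag_release, src_changed, link_lib.
Round 2 fires r4, giving cache_hit.
Round 3 fires r2, giving format_ok.
Derived: tag_release (round 1), link_lib (round 1), format_ok (round 3). deploy_stage never appears in any round.

deploy_stage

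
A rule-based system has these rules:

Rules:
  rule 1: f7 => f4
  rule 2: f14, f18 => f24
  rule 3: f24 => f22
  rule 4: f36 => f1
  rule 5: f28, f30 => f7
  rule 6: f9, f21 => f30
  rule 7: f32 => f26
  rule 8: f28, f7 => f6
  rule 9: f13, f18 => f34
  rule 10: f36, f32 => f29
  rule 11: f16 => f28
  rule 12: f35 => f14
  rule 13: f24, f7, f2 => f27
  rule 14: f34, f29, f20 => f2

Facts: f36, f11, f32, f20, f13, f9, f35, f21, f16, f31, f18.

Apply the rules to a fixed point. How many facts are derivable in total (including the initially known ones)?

Round 1 — rule 4, rule 6, rule 7, rule 9, rule 10, rule 11, rule 12, derive f1, f30, f26, f34, f29, f28, f14.
Round 2 — rule 2, rule 5, rule 14, derive f24, f7, f2.
Round 3 — rule 1, rule 3, rule 8, rule 13, derive f4, f22, f6, f27.
Closure: {f1, f11, f13, f14, f16, f18, f2, f20, f21, f22, f24, f26, f27, f28, f29, f30, f31, f32, f34, f35, f36, f4, f6, f7, f9} — 25 facts.

25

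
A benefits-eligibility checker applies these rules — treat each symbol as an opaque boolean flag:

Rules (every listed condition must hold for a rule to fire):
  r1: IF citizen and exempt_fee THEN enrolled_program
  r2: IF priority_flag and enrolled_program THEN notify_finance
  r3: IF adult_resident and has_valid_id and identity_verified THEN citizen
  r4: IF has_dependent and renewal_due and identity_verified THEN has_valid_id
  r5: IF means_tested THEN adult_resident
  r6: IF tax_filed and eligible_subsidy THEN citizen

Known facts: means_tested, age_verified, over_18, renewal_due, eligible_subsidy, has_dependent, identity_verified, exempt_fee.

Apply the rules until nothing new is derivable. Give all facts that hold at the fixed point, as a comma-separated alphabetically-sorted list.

adult_resident, age_verified, citizen, eligible_subsidy, enrolled_program, exempt_fee, has_dependent, has_valid_id, identity_verified, means_tested, over_18, renewal_due

Round 1: r4 [IF has_dependent and renewal_due and identity_verified THEN has_valid_id]; r5 [IF means_tested THEN adult_resident]. New: has_valid_id, adult_resident.
Round 2: r3 [IF adult_resident and has_valid_id and identity_verified THEN citizen]. New: citizen.
Round 3: r1 [IF citizen and exempt_fee THEN enrolled_program]. New: enrolled_program.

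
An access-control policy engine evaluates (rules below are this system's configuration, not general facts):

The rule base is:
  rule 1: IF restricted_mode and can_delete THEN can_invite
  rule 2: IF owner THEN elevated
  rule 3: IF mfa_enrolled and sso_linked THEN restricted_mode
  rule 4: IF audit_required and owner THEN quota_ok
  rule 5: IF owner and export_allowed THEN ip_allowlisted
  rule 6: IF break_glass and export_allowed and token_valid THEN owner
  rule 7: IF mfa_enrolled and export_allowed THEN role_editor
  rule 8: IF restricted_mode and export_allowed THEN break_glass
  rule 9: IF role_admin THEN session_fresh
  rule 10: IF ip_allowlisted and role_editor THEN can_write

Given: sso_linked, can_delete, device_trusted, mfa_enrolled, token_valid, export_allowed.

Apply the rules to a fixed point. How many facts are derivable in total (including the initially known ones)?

Round 1: rule 3 [IF mfa_enrolled and sso_linked THEN restricted_mode]; rule 7 [IF mfa_enrolled and export_allowed THEN role_editor]. New: restricted_mode, role_editor.
Round 2: rule 1 [IF restricted_mode and can_delete THEN can_invite]; rule 8 [IF restricted_mode and export_allowed THEN break_glass]. New: can_invite, break_glass.
Round 3: rule 6 [IF break_glass and export_allowed and token_valid THEN owner]. New: owner.
Round 4: rule 2 [IF owner THEN elevated]; rule 5 [IF owner and export_allowed THEN ip_allowlisted]. New: elevated, ip_allowlisted.
Round 5: rule 10 [IF ip_allowlisted and role_editor THEN can_write]. New: can_write.
Closure: {break_glass, can_delete, can_invite, can_write, device_trusted, elevated, export_allowed, ip_allowlisted, mfa_enrolled, owner, restricted_mode, role_editor, sso_linked, token_valid} — 14 facts.

14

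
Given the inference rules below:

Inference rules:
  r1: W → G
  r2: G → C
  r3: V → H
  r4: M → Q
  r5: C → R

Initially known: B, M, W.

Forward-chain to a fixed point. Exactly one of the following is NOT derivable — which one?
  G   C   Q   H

H

[1] r1 [W → G]; r4 [M → Q]. ⇒ new: G, Q.
[2] r2 [G → C]. ⇒ new: C.
[3] r5 [C → R]. ⇒ new: R.
Derived: C (round 2), Q (round 1), G (round 1). H never appears in any round.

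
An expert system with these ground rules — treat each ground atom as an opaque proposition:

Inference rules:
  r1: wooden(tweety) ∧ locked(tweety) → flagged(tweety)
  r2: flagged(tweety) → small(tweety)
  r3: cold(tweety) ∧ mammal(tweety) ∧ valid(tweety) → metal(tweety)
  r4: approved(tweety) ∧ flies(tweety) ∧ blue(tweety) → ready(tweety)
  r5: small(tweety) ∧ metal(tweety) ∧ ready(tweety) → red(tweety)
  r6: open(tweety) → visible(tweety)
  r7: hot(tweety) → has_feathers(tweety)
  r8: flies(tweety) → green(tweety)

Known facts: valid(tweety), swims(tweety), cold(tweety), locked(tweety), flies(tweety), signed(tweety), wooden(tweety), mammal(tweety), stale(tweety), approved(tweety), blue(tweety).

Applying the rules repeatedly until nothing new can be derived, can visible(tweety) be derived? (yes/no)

no

Round 1 — r1, r3, r4, r8, derive flagged(tweety), metal(tweety), ready(tweety), green(tweety).
Round 2 — r2, derive small(tweety).
Round 3 — r5, derive red(tweety).
Fixed point reached. visible(tweety) is concluded only by r6; r6 needs open(tweety) (never derived).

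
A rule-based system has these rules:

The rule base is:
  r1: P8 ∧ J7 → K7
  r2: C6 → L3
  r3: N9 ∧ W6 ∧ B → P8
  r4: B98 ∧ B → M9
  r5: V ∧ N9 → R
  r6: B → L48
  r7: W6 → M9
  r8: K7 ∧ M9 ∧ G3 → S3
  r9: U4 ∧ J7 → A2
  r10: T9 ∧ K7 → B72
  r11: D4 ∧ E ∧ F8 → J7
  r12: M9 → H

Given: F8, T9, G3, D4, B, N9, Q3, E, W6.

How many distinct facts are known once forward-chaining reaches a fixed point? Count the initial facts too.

[1] r3 [N9 ∧ W6 ∧ B → P8]; r6 [B → L48]; r7 [W6 → M9]; r11 [D4 ∧ E ∧ F8 → J7]. ⇒ new: P8, L48, M9, J7.
[2] r1 [P8 ∧ J7 → K7]; r12 [M9 → H]. ⇒ new: K7, H.
[3] r8 [K7 ∧ M9 ∧ G3 → S3]; r10 [T9 ∧ K7 → B72]. ⇒ new: S3, B72.
Closure: {B, B72, D4, E, F8, G3, H, J7, K7, L48, M9, N9, P8, Q3, S3, T9, W6} — 17 facts.

17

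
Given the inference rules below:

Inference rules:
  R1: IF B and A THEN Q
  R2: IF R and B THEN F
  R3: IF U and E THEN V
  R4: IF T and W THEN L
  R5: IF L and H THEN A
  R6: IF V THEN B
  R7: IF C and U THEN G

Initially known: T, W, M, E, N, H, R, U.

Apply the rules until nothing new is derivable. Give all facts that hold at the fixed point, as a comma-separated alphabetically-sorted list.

A, B, E, F, H, L, M, N, Q, R, T, U, V, W

Round 1: R3 [IF U and E THEN V]; R4 [IF T and W THEN L]. Adds V, L.
Round 2: R5 [IF L and H THEN A]; R6 [IF V THEN B]. Adds A, B.
Round 3: R1 [IF B and A THEN Q]; R2 [IF R and B THEN F]. Adds Q, F.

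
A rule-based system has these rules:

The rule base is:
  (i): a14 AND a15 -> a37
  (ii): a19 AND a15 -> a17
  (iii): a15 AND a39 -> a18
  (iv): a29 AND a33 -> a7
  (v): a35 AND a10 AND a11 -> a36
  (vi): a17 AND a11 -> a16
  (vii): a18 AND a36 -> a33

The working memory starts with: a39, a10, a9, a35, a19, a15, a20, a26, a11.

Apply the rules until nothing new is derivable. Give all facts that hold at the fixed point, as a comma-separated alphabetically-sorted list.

Round 1 — (ii), (iii), (v), derive a17, a18, a36.
Round 2 — (vi), (vii), derive a16, a33.

a10, a11, a15, a16, a17, a18, a19, a20, a26, a33, a35, a36, a39, a9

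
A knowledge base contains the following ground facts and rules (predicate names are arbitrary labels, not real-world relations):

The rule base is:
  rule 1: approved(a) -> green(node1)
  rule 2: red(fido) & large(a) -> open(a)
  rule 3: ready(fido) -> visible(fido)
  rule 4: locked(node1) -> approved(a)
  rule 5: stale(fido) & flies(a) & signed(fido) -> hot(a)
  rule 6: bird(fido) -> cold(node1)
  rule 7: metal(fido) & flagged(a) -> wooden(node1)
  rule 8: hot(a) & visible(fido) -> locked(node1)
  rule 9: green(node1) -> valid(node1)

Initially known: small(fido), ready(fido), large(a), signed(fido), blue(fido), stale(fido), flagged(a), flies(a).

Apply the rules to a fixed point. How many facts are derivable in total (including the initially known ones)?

Round 1 fires rule 3, rule 5, giving visible(fido), hot(a).
Round 2 fires rule 8, giving locked(node1).
Round 3 fires rule 4, giving approved(a).
Round 4 fires rule 1, giving green(node1).
Round 5 fires rule 9, giving valid(node1).
Closure: {approved(a), blue(fido), flagged(a), flies(a), green(node1), hot(a), large(a), locked(node1), ready(fido), signed(fido), small(fido), stale(fido), valid(node1), visible(fido)} — 14 facts.

14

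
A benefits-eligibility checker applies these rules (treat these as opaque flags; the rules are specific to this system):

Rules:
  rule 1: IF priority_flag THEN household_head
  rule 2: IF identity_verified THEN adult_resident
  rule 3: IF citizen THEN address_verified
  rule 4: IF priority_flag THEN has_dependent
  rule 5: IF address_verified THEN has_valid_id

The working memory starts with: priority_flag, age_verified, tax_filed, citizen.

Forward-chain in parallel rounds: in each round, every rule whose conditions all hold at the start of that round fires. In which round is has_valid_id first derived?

2

Round 1 fires rule 1, rule 3, rule 4, giving household_head, address_verified, has_dependent.
Round 2 fires rule 5, giving has_valid_id.
has_valid_id first appears in round 2.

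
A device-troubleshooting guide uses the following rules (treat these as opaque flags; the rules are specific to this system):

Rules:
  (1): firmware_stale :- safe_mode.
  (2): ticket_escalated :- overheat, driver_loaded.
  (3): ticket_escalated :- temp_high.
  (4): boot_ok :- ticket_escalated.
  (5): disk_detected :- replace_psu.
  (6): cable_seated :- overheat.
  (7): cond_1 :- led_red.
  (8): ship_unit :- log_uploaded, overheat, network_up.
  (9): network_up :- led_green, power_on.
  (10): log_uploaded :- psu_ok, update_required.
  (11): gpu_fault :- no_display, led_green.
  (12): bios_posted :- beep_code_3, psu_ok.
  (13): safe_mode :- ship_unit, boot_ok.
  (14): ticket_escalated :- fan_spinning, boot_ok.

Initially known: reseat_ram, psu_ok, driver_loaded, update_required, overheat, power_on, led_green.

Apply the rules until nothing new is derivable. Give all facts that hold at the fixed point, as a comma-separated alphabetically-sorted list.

Round 1: (2) [ticket_escalated :- overheat, driver_loaded.]; (6) [cable_seated :- overheat.]; (9) [network_up :- led_green, power_on.]; (10) [log_uploaded :- psu_ok, update_required.]. New: ticket_escalated, cable_seated, network_up, log_uploaded.
Round 2: (4) [boot_ok :- ticket_escalated.]; (8) [ship_unit :- log_uploaded, overheat, network_up.]. New: boot_ok, ship_unit.
Round 3: (13) [safe_mode :- ship_unit, boot_ok.]. New: safe_mode.
Round 4: (1) [firmware_stale :- safe_mode.]. New: firmware_stale.

boot_ok, cable_seated, driver_loaded, firmware_stale, led_green, log_uploaded, network_up, overheat, power_on, psu_ok, reseat_ram, safe_mode, ship_unit, ticket_escalated, update_required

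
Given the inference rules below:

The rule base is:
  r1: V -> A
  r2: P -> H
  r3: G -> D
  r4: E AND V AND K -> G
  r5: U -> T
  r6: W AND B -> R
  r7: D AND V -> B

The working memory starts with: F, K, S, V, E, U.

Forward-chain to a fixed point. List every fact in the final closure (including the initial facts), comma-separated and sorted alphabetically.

A, B, D, E, F, G, K, S, T, U, V

Round 1 — r1, r4, r5, derive A, G, T.
Round 2 — r3, derive D.
Round 3 — r7, derive B.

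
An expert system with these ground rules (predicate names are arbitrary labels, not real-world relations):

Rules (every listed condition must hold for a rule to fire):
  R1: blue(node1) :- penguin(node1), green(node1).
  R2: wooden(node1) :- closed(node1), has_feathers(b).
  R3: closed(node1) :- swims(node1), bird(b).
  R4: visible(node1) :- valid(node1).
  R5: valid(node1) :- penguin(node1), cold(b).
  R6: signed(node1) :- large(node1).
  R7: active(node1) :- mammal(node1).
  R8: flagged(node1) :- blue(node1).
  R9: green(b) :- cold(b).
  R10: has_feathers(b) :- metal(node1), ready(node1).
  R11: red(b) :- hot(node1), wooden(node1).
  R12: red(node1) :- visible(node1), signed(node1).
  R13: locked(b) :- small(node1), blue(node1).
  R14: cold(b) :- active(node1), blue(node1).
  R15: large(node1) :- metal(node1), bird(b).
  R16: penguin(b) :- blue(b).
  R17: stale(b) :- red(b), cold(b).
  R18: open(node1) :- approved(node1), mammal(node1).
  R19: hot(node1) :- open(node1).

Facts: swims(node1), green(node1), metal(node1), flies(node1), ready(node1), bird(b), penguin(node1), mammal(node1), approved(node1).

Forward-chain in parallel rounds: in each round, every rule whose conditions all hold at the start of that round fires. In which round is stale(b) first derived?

4

Round 1 — R1, R3, R7, R10, R15, R18, derive blue(node1), closed(node1), active(node1), has_feathers(b), large(node1), open(node1).
Round 2 — R2, R6, R8, R14, R19, derive wooden(node1), signed(node1), flagged(node1), cold(b), hot(node1).
Round 3 — R5, R9, R11, derive valid(node1), green(b), red(b).
Round 4 — R4, R17, derive visible(node1), stale(b).
stale(b) first appears in round 4.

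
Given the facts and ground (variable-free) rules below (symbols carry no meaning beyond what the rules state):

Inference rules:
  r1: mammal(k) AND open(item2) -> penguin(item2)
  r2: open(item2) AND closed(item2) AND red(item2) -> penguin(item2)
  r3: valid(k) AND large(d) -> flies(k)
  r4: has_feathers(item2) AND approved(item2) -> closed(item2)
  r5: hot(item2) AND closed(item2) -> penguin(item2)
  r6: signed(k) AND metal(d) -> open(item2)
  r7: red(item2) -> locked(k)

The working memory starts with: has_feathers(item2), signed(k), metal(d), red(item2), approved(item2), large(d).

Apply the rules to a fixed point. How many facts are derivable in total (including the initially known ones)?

10

Round 1: r4 [has_feathers(item2) AND approved(item2) -> closed(item2)]; r6 [signed(k) AND metal(d) -> open(item2)]; r7 [red(item2) -> locked(k)]. Adds closed(item2), open(item2), locked(k).
Round 2: r2 [open(item2) AND closed(item2) AND red(item2) -> penguin(item2)]. Adds penguin(item2).
Closure: {approved(item2), closed(item2), has_feathers(item2), large(d), locked(k), metal(d), open(item2), penguin(item2), red(item2), signed(k)} — 10 facts.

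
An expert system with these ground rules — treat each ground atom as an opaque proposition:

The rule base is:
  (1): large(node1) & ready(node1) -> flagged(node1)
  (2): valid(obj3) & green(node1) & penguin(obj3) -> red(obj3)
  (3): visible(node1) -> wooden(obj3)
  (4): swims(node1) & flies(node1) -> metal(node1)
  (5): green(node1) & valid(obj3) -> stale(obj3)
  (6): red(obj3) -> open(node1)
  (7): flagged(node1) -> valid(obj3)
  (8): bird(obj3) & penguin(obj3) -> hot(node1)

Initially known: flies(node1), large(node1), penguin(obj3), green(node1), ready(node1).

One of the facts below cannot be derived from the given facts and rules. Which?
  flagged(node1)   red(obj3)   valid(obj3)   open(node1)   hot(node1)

Round 1 — (1), derive flagged(node1).
Round 2 — (7), derive valid(obj3).
Round 3 — (2), (5), derive red(obj3), stale(obj3).
Round 4 — (6), derive open(node1).
Derived: open(node1) (round 4), red(obj3) (round 3), flagged(node1) (round 1), valid(obj3) (round 2). hot(node1) never appears in any round.

hot(node1)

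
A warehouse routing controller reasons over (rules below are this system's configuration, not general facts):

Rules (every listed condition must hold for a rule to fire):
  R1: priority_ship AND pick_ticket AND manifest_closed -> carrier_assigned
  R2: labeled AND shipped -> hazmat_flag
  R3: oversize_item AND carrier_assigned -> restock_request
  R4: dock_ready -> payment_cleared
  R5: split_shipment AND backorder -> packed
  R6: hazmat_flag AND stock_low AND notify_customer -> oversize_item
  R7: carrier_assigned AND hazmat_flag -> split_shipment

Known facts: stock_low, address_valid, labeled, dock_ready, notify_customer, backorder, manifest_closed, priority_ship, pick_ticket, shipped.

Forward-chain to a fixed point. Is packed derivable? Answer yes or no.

[1] R1 [priority_ship AND pick_ticket AND manifest_closed -> carrier_assigned]; R2 [labeled AND shipped -> hazmat_flag]; R4 [dock_ready -> payment_cleared]. ⇒ new: carrier_assigned, hazmat_flag, payment_cleared.
[2] R6 [hazmat_flag AND stock_low AND notify_customer -> oversize_item]; R7 [carrier_assigned AND hazmat_flag -> split_shipment]. ⇒ new: oversize_item, split_shipment.
[3] R3 [oversize_item AND carrier_assigned -> restock_request]; R5 [split_shipment AND backorder -> packed]. ⇒ new: restock_request, packed.
packed appears in round 3, so it is derivable.

yes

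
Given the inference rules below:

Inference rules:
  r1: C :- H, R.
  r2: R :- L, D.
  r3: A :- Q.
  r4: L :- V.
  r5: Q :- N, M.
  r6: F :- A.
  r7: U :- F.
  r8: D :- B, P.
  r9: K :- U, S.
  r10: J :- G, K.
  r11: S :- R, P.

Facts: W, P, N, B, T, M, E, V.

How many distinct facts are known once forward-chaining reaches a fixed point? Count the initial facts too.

Round 1: r4 [L :- V.]; r5 [Q :- N, M.]; r8 [D :- B, P.]. New: L, Q, D.
Round 2: r2 [R :- L, D.]; r3 [A :- Q.]. New: R, A.
Round 3: r6 [F :- A.]; r11 [S :- R, P.]. New: F, S.
Round 4: r7 [U :- F.]. New: U.
Round 5: r9 [K :- U, S.]. New: K.
Closure: {A, B, D, E, F, K, L, M, N, P, Q, R, S, T, U, V, W} — 17 facts.

17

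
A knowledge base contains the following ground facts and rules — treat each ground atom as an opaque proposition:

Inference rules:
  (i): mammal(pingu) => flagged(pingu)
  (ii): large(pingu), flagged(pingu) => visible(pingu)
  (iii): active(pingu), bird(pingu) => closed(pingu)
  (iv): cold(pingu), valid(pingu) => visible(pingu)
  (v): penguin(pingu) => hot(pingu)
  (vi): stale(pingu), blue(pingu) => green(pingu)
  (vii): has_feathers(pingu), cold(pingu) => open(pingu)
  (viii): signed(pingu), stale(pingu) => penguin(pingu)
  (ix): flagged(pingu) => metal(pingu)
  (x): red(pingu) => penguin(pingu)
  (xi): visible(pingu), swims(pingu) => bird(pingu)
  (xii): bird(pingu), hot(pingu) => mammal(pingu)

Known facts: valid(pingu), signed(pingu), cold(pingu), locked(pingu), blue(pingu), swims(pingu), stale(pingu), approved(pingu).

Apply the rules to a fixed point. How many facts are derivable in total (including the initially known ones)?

[1] (iv) [cold(pingu), valid(pingu) => visible(pingu)]; (vi) [stale(pingu), blue(pingu) => green(pingu)]; (viii) [signed(pingu), stale(pingu) => penguin(pingu)]. ⇒ new: visible(pingu), green(pingu), penguin(pingu).
[2] (v) [penguin(pingu) => hot(pingu)]; (xi) [visible(pingu), swims(pingu) => bird(pingu)]. ⇒ new: hot(pingu), bird(pingu).
[3] (xii) [bird(pingu), hot(pingu) => mammal(pingu)]. ⇒ new: mammal(pingu).
[4] (i) [mammal(pingu) => flagged(pingu)]. ⇒ new: flagged(pingu).
[5] (ix) [flagged(pingu) => metal(pingu)]. ⇒ new: metal(pingu).
Closure: {approved(pingu), bird(pingu), blue(pingu), cold(pingu), flagged(pingu), green(pingu), hot(pingu), locked(pingu), mammal(pingu), metal(pingu), penguin(pingu), signed(pingu), stale(pingu), swims(pingu), valid(pingu), visible(pingu)} — 16 facts.

16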